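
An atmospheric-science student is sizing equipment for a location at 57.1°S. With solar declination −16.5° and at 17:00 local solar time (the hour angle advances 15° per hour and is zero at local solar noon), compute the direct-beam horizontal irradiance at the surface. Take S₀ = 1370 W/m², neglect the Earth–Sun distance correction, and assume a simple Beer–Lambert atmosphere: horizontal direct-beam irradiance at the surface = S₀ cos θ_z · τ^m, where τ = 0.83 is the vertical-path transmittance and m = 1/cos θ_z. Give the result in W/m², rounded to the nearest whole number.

310 W/m²

Hour angle H = 15° × (17 − 12) = 75.00°.
cos θ_z = sin(-57.1°) sin(-16.5°) + cos(-57.1°) cos(-16.5°) cos(75.00°) = 0.2385 + 0.1348 = 0.3733.
Air mass m = 1/cos θ_z = 1/0.3733 = 2.679; τ^m = 0.83^2.679 = 0.6070.
Surface direct beam = 1370 × 0.3733 × 0.6070 = 310.43 W/m².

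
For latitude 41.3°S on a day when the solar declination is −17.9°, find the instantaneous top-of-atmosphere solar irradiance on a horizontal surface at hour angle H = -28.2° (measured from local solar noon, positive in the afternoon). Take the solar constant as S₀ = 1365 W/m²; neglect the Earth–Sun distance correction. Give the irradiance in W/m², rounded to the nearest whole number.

1137 W/m²

With φ = -41.3°, δ = -17.9°, H = -28.20°: sin φ sin δ = 0.2029, cos φ cos δ cos H = 0.6300, so cos θ_z = 0.8329.
Top-of-atmosphere irradiance = S₀ cos θ_z = 1365 × 0.8329 = 1136.91 W/m².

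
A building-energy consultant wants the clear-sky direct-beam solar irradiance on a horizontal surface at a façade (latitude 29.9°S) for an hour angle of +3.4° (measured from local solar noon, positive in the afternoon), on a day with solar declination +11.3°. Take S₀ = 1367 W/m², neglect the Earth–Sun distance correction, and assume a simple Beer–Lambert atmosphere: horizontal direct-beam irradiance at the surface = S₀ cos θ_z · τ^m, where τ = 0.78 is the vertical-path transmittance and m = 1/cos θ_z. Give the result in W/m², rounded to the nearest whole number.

cos θ_z = sin φ sin δ + cos φ cos δ cos H = (-0.4985)(0.1959) + (0.8669)(0.9806)(0.9982) = 0.7509.
Air mass m = 1/cos θ_z = 1/0.7509 = 1.332; τ^m = 0.78^1.332 = 0.7182.
Surface direct beam = 1367 × 0.7509 × 0.7182 = 737.22 W/m².

737 W/m²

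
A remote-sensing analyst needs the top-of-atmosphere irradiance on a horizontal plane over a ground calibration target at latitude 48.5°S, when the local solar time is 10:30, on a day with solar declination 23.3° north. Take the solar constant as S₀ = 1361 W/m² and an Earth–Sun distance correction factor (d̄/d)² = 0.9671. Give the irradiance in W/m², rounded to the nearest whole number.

Hour angle H = 15° × (10.5 − 12) = -22.50°.
cos θ_z = sin φ sin δ + cos φ cos δ cos H = (-0.7490)(0.3955) + (0.6626)(0.9184)(0.9239) = 0.2660.
Top-of-atmosphere irradiance = S₀ (d̄/d)² cos θ_z = 1361 × 0.9671 × 0.2660 = 350.12 W/m².

350 W/m²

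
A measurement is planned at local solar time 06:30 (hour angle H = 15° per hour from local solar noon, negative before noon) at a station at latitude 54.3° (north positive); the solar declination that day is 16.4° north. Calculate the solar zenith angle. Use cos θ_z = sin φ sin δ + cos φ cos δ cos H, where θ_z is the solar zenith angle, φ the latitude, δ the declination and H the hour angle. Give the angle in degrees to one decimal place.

Hour angle H = 15° × (6.5 − 12) = -82.50°.
cos θ_z = sin φ sin δ + cos φ cos δ cos H = (0.8121)(0.2823) + (0.5835)(0.9593)(0.1305) = 0.3023.
θ_z = arccos(0.3023) = 72.40°.

72.4°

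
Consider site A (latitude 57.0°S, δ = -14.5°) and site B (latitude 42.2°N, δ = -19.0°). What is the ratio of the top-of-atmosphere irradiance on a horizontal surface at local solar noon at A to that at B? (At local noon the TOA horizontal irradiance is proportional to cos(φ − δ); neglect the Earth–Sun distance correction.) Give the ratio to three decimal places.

1.530

A: cos θ_z = cos(-57.0° − (-14.5°)) = 0.7373.
B: cos θ_z = cos(42.2° − (-19.0°)) = 0.4818.
Ratio A/B = 0.7373 / 0.4818 = 1.5303.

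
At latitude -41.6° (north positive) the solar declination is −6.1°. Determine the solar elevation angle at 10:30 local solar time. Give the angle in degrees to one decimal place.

49.2°

Hour angle H = 15° × (10.5 − 12) = -22.50°.
cos θ_z = sin φ sin δ + cos φ cos δ cos H = (-0.6639)(-0.1063) + (0.7478)(0.9943)(0.9239) = 0.7575.
θ_z = arccos(0.7575) = 40.76°, so the elevation is 90° − 40.76° = 49.24°.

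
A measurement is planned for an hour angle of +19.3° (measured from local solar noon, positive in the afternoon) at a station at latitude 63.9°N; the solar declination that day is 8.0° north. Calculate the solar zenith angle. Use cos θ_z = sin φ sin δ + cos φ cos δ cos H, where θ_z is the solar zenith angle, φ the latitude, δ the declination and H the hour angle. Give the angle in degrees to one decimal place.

57.6°

cos θ_z = sin φ sin δ + cos φ cos δ cos H = (0.8980)(0.1392) + (0.4399)(0.9903)(0.9438) = 0.5362.
θ_z = arccos(0.5362) = 57.57°.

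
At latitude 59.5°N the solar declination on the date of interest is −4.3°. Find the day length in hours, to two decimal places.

cos H_s = −tan(59.5°) · tan(-4.3°) = 0.1276, so H_s = arccos(0.1276) = 82.67°.
Day length = 2 H_s / 15° h⁻¹ = 165.34° / 15 = 11.023 h.

11.02 hours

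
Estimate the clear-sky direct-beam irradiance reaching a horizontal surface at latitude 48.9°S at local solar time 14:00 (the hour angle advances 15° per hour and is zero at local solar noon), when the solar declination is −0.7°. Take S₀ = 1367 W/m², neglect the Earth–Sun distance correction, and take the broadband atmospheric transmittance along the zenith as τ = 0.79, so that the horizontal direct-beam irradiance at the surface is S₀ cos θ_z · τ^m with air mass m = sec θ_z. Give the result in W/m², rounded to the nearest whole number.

526 W/m²

Hour angle H = 15° × (14 − 12) = 30.00°.
cos θ_z = sin φ sin δ + cos φ cos δ cos H = (-0.7536)(-0.0122) + (0.6574)(0.9999)(0.8660) = 0.5784.
Air mass m = 1/cos θ_z = 1/0.5784 = 1.729; τ^m = 0.79^1.729 = 0.6653.
Surface direct beam = 1367 × 0.5784 × 0.6653 = 526.03 W/m².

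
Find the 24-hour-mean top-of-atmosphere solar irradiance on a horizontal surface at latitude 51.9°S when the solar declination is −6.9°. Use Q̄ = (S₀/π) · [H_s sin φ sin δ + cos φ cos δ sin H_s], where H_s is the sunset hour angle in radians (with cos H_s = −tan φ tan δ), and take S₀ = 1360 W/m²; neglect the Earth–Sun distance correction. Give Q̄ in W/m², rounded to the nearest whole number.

−tan φ tan δ = −(-1.2753)(-0.1210) = -0.1543; H_s = arccos(-0.1543) = 98.88°. In radians, H_s = 1.7258.
H_s sin φ sin δ = 1.7258 × -0.7869 × -0.1201 = 0.1631.
cos φ cos δ sin H_s = 0.6170 × 0.9928 × 0.9880 = 0.6052.
Q̄ = (1360/π) × (0.1631 + 0.6052) = 432.90 × 0.7683 = 332.60 W/m².

333 W/m²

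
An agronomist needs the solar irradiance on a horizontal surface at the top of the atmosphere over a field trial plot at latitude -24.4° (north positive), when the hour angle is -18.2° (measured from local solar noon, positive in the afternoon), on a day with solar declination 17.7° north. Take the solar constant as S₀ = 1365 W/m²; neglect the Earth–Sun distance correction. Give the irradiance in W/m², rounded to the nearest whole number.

954 W/m²

cos θ_z = sin φ sin δ + cos φ cos δ cos H = (-0.4131)(0.3040) + (0.9107)(0.9527)(0.9500) = 0.6987.
Top-of-atmosphere irradiance = S₀ cos θ_z = 1365 × 0.6987 = 953.73 W/m².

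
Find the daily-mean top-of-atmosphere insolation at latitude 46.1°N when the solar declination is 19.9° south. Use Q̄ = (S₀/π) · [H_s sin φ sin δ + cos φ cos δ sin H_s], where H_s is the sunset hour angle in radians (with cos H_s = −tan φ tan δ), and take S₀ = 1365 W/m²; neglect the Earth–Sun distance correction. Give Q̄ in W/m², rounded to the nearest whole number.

−tan φ tan δ = −(1.0392)(-0.3620) = 0.3762; H_s = arccos(0.3762) = 67.90°. In radians, H_s = 1.1851.
H_s sin φ sin δ = 1.1851 × 0.7206 × -0.3404 = -0.2907.
cos φ cos δ sin H_s = 0.6934 × 0.9403 × 0.9265 = 0.6041.
Q̄ = (1365/π) × (-0.2907 + 0.6041) = 434.49 × 0.3134 = 136.17 W/m².

136 W/m²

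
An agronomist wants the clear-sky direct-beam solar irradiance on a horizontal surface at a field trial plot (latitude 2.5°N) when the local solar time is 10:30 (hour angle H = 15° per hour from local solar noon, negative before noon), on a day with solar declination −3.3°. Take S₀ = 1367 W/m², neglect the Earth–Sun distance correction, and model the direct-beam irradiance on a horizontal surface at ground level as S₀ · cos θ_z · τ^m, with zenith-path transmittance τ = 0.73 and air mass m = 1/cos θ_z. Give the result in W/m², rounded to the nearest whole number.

Hour angle H = 15° × (10.5 − 12) = -22.50°.
cos θ_z = sin φ sin δ + cos φ cos δ cos H = (0.0436)(-0.0576) + (0.9990)(0.9983)(0.9239) = 0.9189.
Air mass m = 1/cos θ_z = 1/0.9189 = 1.088; τ^m = 0.73^1.088 = 0.7101.
Surface direct beam = 1367 × 0.9189 × 0.7101 = 891.98 W/m².

892 W/m²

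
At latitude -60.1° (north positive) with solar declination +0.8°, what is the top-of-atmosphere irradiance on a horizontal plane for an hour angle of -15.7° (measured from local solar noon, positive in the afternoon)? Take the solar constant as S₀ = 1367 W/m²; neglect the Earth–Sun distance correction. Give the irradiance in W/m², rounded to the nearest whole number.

cos θ_z = sin φ sin δ + cos φ cos δ cos H = (-0.8669)(0.0140) + (0.4985)(0.9999)(0.9627) = 0.4677.
Top-of-atmosphere irradiance = S₀ cos θ_z = 1367 × 0.4677 = 639.35 W/m².

639 W/m²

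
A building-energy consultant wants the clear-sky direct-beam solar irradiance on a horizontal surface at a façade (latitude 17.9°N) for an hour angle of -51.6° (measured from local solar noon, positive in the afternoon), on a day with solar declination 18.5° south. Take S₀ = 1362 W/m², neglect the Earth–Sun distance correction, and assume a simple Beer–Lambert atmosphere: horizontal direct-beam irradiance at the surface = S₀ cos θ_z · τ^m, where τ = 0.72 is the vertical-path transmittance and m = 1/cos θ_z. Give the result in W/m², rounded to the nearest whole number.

310 W/m²

With φ = 17.9°, δ = -18.5°, H = -51.60°: sin φ sin δ = -0.0975, cos φ cos δ cos H = 0.5605, so cos θ_z = 0.4630.
Air mass m = 1/cos θ_z = 1/0.4630 = 2.160; τ^m = 0.72^2.160 = 0.4919.
Surface direct beam = 1362 × 0.4630 × 0.4919 = 310.20 W/m².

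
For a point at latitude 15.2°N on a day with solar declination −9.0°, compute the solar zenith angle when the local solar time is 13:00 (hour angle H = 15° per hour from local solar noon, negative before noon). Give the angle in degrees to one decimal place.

28.4°

Hour angle H = 15° × (13 − 12) = 15.00°.
With φ = 15.2°, δ = -9.0°, H = 15.00°: sin φ sin δ = -0.0410, cos φ cos δ cos H = 0.9207, so cos θ_z = 0.8797.
θ_z = arccos(0.8797) = 28.39°.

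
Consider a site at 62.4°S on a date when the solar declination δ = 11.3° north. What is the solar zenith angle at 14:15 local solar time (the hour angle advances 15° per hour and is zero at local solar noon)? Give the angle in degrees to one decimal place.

78.2°

Hour angle H = 15° × (14.25 − 12) = 33.75°.
cos θ_z = sin(-62.4°) sin(11.3°) + cos(-62.4°) cos(11.3°) cos(33.75°) = -0.1736 + 0.3777 = 0.2041.
θ_z = arccos(0.2041) = 78.22°.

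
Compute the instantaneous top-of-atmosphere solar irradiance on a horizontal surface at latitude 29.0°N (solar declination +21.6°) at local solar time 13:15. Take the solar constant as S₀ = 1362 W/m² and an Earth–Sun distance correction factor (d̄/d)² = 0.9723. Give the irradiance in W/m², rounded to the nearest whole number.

Hour angle H = 15° × (13.25 − 12) = 18.75°.
cos θ_z = sin φ sin δ + cos φ cos δ cos H = (0.4848)(0.3681) + (0.8746)(0.9298)(0.9469) = 0.9485.
Top-of-atmosphere irradiance = S₀ (d̄/d)² cos θ_z = 1362 × 0.9723 × 0.9485 = 1256.07 W/m².

1256 W/m²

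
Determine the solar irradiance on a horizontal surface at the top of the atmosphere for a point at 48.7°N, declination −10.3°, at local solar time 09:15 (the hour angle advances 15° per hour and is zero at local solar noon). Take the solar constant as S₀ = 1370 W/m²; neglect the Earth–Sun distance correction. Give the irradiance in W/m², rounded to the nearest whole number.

485 W/m²

Hour angle H = 15° × (9.25 − 12) = -41.25°.
cos θ_z = sin(48.7°) sin(-10.3°) + cos(48.7°) cos(-10.3°) cos(-41.25°) = -0.1343 + 0.4882 = 0.3539.
Top-of-atmosphere irradiance = S₀ cos θ_z = 1370 × 0.3539 = 484.84 W/m².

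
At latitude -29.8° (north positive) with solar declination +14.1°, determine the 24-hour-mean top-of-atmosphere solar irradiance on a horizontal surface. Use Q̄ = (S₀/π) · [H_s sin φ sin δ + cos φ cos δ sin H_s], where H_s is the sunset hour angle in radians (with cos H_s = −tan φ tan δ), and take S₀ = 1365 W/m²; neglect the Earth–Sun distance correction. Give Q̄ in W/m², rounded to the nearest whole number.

−tan φ tan δ = −(-0.5727)(0.2512) = 0.1439; H_s = arccos(0.1439) = 81.73°. In radians, H_s = 1.4265.
H_s sin φ sin δ = 1.4265 × -0.4970 × 0.2436 = -0.1727.
cos φ cos δ sin H_s = 0.8678 × 0.9699 × 0.9896 = 0.8329.
Q̄ = (1365/π) × (-0.1727 + 0.8329) = 434.49 × 0.6602 = 286.85 W/m².

287 W/m²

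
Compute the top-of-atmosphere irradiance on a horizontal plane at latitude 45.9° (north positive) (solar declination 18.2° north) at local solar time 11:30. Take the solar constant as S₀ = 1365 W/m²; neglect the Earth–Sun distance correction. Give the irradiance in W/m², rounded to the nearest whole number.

1201 W/m²

Hour angle H = 15° × (11.5 − 12) = -7.50°.
cos θ_z = sin(45.9°) sin(18.2°) + cos(45.9°) cos(18.2°) cos(-7.50°) = 0.2243 + 0.6554 = 0.8797.
Top-of-atmosphere irradiance = S₀ cos θ_z = 1365 × 0.8797 = 1200.79 W/m².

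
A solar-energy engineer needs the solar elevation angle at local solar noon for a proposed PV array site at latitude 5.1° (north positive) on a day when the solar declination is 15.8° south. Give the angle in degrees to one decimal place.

At local solar noon the hour angle is zero, so the elevation is 90° − |φ − δ| = 90° − |5.1° − (-15.8°)| = 90° − 20.9° = 69.1°.

69.1°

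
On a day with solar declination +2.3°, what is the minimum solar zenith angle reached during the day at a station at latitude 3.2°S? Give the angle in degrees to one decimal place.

5.5°

At local solar noon the hour angle is zero, so the zenith angle is |φ − δ| = |-3.2° − (2.3°)| = 5.5°.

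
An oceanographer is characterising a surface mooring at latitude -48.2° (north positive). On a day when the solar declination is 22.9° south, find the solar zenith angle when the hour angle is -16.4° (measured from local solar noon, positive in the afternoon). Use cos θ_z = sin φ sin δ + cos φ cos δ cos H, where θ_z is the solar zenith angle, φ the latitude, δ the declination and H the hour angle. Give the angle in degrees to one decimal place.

With φ = -48.2°, δ = -22.9°, H = -16.40°: sin φ sin δ = 0.2901, cos φ cos δ cos H = 0.5890, so cos θ_z = 0.8791.
θ_z = arccos(0.8791) = 28.47°.

28.5°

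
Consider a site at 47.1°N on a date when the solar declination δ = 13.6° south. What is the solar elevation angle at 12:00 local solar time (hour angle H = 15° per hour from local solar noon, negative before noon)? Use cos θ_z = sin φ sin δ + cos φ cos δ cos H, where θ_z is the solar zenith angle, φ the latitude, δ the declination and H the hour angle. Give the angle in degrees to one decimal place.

29.3°

Hour angle H = 15° × (12 − 12) = 0.00°.
cos θ_z = sin φ sin δ + cos φ cos δ cos H = (0.7325)(-0.2351) + (0.6807)(0.9720)(1.0000) = 0.4894.
θ_z = arccos(0.4894) = 60.70°, so the elevation is 90° − 60.70° = 29.30°.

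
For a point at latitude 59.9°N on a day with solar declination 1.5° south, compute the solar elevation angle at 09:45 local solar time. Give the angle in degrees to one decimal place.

Hour angle H = 15° × (9.75 − 12) = -33.75°.
With φ = 59.9°, δ = -1.5°, H = -33.75°: sin φ sin δ = -0.0226, cos φ cos δ cos H = 0.4168, so cos θ_z = 0.3942.
θ_z = arccos(0.3942) = 66.78°, so the elevation is 90° − 66.78° = 23.22°.

23.2°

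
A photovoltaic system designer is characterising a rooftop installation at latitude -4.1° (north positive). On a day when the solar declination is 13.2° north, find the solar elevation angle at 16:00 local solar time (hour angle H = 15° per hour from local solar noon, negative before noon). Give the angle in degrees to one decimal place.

28.0°

Hour angle H = 15° × (16 − 12) = 60.00°.
cos θ_z = sin(-4.1°) sin(13.2°) + cos(-4.1°) cos(13.2°) cos(60.00°) = -0.0163 + 0.4855 = 0.4692.
θ_z = arccos(0.4692) = 62.02°, so the elevation is 90° − 62.02° = 27.98°.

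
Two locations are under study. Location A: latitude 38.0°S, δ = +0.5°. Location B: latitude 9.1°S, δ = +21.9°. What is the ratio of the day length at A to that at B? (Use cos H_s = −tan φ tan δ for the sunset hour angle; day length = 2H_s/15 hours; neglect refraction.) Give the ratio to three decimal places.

1.038

A: H_s = arccos(−tan -38.0° · tan 0.5°) = 89.61°, so 2H_s/15 = 11.9480 h.
B: H_s = arccos(−tan -9.1° · tan 21.9°) = 86.31°, so 2H_s/15 = 11.5080 h.
Ratio A/B = 11.9480 / 11.5080 = 1.0382.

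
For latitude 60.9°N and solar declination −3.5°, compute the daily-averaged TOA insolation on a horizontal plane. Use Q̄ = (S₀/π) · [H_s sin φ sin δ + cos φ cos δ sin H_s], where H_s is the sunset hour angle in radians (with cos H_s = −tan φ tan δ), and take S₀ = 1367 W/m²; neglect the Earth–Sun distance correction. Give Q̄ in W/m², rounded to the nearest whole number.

−tan φ tan δ = −(1.7966)(-0.0612) = 0.1100; H_s = arccos(0.1100) = 83.68°. In radians, H_s = 1.4605.
H_s sin φ sin δ = 1.4605 × 0.8738 × -0.0610 = -0.0778.
cos φ cos δ sin H_s = 0.4863 × 0.9981 × 0.9939 = 0.4824.
Q̄ = (1367/π) × (-0.0778 + 0.4824) = 435.13 × 0.4046 = 176.05 W/m².

176 W/m²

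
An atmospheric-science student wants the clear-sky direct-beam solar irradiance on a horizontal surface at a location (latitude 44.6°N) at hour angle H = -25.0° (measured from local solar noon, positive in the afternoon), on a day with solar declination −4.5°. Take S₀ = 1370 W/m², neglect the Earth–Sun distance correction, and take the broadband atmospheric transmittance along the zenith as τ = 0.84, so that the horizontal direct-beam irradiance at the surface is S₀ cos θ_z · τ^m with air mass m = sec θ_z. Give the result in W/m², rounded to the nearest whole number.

599 W/m²

With φ = 44.6°, δ = -4.5°, H = -25.00°: sin φ sin δ = -0.0551, cos φ cos δ cos H = 0.6433, so cos θ_z = 0.5882.
Air mass m = 1/cos θ_z = 1/0.5882 = 1.700; τ^m = 0.84^1.700 = 0.7435.
Surface direct beam = 1370 × 0.5882 × 0.7435 = 599.14 W/m².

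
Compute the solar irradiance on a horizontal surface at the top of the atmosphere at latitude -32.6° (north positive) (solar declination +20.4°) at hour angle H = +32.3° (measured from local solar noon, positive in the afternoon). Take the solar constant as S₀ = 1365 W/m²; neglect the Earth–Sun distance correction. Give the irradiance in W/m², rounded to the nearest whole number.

655 W/m²

cos θ_z = sin φ sin δ + cos φ cos δ cos H = (-0.5388)(0.3486) + (0.8425)(0.9373)(0.8453) = 0.4797.
Top-of-atmosphere irradiance = S₀ cos θ_z = 1365 × 0.4797 = 654.79 W/m².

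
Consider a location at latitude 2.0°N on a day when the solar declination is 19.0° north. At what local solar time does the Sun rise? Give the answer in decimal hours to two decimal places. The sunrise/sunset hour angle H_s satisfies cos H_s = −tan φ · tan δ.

5.95 h

cos H_s = −tan(2.0°) · tan(19.0°) = -0.0120, so H_s = arccos(-0.0120) = 90.69°.
Sunrise is at 12 − H_s/15 = 12 − 6.046 = 5.954 h local solar time.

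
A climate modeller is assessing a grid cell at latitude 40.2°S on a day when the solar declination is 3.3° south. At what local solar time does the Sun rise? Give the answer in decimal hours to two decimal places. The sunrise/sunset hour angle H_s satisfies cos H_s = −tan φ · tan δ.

−tan φ tan δ = −(-0.8451)(-0.0577) = -0.0488; H_s = arccos(-0.0488) = 92.80°.
Sunrise is at 12 − H_s/15 = 12 − 6.187 = 5.813 h local solar time.

5.81 h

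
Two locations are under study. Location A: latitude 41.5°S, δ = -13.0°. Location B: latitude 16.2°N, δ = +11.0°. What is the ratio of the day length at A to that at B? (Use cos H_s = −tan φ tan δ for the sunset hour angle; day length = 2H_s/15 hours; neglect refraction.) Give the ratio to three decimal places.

A: H_s = arccos(−tan -41.5° · tan -13.0°) = 101.79°, so 2H_s/15 = 13.5720 h.
B: H_s = arccos(−tan 16.2° · tan 11.0°) = 93.24°, so 2H_s/15 = 12.4320 h.
Ratio A/B = 13.5720 / 12.4320 = 1.0917.

1.092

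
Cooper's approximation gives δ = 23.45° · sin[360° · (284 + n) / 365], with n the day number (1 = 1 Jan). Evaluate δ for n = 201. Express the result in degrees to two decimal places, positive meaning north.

+20.64°

360 × (284 + 201) / 365 = 478.356°; sin(478.356°) = 0.8800.
δ = 23.45 × 0.8800 = 20.636° ≈ +20.64°.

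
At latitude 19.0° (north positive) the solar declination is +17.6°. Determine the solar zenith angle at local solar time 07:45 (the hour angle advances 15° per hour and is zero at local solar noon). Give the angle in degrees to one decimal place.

Hour angle H = 15° × (7.75 − 12) = -63.75°.
With φ = 19.0°, δ = 17.6°, H = -63.75°: sin φ sin δ = 0.0984, cos φ cos δ cos H = 0.3986, so cos θ_z = 0.4970.
θ_z = arccos(0.4970) = 60.20°.

60.2°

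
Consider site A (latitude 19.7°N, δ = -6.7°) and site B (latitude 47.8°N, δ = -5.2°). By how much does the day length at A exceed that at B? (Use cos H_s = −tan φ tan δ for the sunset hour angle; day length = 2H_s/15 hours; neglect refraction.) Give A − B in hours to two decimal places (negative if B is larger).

+0.45 h

A: H_s = arccos(−tan 19.7° · tan -6.7°) = 87.59°, so 2H_s/15 = 11.6787 h.
B: H_s = arccos(−tan 47.8° · tan -5.2°) = 84.24°, so 2H_s/15 = 11.2320 h.
A − B = 11.6787 − 11.2320 = 0.4467 h.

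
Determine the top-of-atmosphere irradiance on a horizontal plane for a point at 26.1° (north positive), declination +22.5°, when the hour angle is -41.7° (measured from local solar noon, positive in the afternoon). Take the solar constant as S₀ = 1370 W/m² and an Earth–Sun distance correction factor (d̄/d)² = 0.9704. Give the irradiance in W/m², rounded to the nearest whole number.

1047 W/m²

cos θ_z = sin φ sin δ + cos φ cos δ cos H = (0.4399)(0.3827) + (0.8980)(0.9239)(0.7466) = 0.7878.
Top-of-atmosphere irradiance = S₀ (d̄/d)² cos θ_z = 1370 × 0.9704 × 0.7878 = 1047.34 W/m².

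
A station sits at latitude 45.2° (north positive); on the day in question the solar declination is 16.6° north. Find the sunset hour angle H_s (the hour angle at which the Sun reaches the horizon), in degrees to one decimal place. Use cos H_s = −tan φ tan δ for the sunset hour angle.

The sunset hour angle satisfies cos H_s = −tan φ tan δ = -0.3002, giving H_s = 107.47°.

107.5°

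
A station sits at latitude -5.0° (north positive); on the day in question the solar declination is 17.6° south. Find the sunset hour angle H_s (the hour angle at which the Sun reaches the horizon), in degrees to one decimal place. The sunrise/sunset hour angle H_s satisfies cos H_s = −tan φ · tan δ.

91.6°

cos H_s = −tan(-5.0°) · tan(-17.6°) = -0.0278, so H_s = arccos(-0.0278) = 91.59°.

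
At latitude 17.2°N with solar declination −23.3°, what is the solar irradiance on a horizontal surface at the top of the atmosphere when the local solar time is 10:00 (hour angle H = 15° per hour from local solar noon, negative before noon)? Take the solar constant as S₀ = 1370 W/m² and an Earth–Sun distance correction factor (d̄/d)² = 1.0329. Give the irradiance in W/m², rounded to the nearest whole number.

Hour angle H = 15° × (10 − 12) = -30.00°.
With φ = 17.2°, δ = -23.3°, H = -30.00°: sin φ sin δ = -0.1170, cos φ cos δ cos H = 0.7598, so cos θ_z = 0.6428.
Top-of-atmosphere irradiance = S₀ (d̄/d)² cos θ_z = 1370 × 1.0329 × 0.6428 = 909.61 W/m².

910 W/m²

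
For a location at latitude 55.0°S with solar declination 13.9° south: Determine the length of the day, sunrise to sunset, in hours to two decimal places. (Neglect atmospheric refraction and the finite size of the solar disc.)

−tan φ tan δ = −(-1.4281)(-0.2475) = -0.3535; H_s = arccos(-0.3535) = 110.70°.
Day length = 2 H_s / 15° h⁻¹ = 221.40° / 15 = 14.760 h.

14.76 hours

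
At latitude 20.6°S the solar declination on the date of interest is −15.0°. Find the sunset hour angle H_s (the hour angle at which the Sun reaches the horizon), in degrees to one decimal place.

95.8°

The sunset hour angle satisfies cos H_s = −tan φ tan δ = -0.1007, giving H_s = 95.78°.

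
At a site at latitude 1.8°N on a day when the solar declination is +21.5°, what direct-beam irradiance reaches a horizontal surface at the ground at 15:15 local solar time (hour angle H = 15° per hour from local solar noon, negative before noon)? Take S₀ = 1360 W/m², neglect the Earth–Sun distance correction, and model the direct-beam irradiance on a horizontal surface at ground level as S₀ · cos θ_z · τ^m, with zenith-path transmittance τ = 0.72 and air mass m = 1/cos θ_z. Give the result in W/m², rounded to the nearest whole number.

502 W/m²

Hour angle H = 15° × (15.25 − 12) = 48.75°.
With φ = 1.8°, δ = 21.5°, H = 48.75°: sin φ sin δ = 0.0115, cos φ cos δ cos H = 0.6132, so cos θ_z = 0.6247.
Air mass m = 1/cos θ_z = 1/0.6247 = 1.601; τ^m = 0.72^1.601 = 0.5910.
Surface direct beam = 1360 × 0.6247 × 0.5910 = 502.11 W/m².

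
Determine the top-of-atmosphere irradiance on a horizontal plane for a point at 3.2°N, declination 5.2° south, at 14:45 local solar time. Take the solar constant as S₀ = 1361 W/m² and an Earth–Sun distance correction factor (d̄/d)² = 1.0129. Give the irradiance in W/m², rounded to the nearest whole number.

Hour angle H = 15° × (14.75 − 12) = 41.25°.
cos θ_z = sin φ sin δ + cos φ cos δ cos H = (0.0558)(-0.0906) + (0.9984)(0.9959)(0.7518) = 0.7425.
Top-of-atmosphere irradiance = S₀ (d̄/d)² cos θ_z = 1361 × 1.0129 × 0.7425 = 1023.58 W/m².

1024 W/m²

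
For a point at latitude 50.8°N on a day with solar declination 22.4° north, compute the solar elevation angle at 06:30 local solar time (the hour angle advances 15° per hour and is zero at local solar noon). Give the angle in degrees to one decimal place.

21.8°

Hour angle H = 15° × (6.5 − 12) = -82.50°.
cos θ_z = sin(50.8°) sin(22.4°) + cos(50.8°) cos(22.4°) cos(-82.50°) = 0.2953 + 0.0763 = 0.3716.
θ_z = arccos(0.3716) = 68.19°, so the elevation is 90° − 68.19° = 21.81°.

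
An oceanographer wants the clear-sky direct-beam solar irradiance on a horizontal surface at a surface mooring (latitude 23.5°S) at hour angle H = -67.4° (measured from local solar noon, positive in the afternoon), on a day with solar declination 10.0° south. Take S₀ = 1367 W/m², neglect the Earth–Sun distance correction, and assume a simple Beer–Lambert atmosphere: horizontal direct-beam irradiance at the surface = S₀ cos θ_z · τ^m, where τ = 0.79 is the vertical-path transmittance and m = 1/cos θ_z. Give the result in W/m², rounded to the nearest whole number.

323 W/m²

With φ = -23.5°, δ = -10.0°, H = -67.40°: sin φ sin δ = 0.0692, cos φ cos δ cos H = 0.3471, so cos θ_z = 0.4163.
Air mass m = 1/cos θ_z = 1/0.4163 = 2.402; τ^m = 0.79^2.402 = 0.5677.
Surface direct beam = 1367 × 0.4163 × 0.5677 = 323.07 W/m².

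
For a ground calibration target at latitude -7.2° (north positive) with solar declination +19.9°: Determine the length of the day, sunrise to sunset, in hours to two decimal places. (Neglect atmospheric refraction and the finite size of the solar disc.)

The sunset hour angle satisfies cos H_s = −tan φ tan δ = 0.0457, giving H_s = 87.38°.
Day length = 2 H_s / 15° h⁻¹ = 174.76° / 15 = 11.651 h.

11.65 hours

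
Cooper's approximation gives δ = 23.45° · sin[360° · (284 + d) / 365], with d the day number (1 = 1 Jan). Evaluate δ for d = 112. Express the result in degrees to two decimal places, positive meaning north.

360 × (284 + 112) / 365 = 390.575°; sin(390.575°) = 0.5087.
δ = 23.45 × 0.5087 = 11.929° ≈ +11.93°.

+11.93°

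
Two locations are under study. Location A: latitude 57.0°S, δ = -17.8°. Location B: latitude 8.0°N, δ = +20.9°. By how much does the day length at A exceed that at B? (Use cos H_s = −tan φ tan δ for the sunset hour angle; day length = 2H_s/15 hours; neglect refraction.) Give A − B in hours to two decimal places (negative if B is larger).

+3.54 h

A: H_s = arccos(−tan -57.0° · tan -17.8°) = 119.63°, so 2H_s/15 = 15.9507 h.
B: H_s = arccos(−tan 8.0° · tan 20.9°) = 93.08°, so 2H_s/15 = 12.4107 h.
A − B = 15.9507 − 12.4107 = 3.5400 h.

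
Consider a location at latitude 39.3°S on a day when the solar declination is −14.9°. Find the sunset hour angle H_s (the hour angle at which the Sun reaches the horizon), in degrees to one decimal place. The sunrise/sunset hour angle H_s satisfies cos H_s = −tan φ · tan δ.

102.6°

−tan φ tan δ = −(-0.8185)(-0.2661) = -0.2178; H_s = arccos(-0.2178) = 102.58°.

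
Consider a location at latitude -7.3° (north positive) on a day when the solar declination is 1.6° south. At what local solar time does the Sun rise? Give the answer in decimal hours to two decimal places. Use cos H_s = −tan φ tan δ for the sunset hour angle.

5.99 h

cos H_s = −tan(-7.3°) · tan(-1.6°) = -0.0036, so H_s = arccos(-0.0036) = 90.21°.
Sunrise is at 12 − H_s/15 = 12 − 6.014 = 5.986 h local solar time.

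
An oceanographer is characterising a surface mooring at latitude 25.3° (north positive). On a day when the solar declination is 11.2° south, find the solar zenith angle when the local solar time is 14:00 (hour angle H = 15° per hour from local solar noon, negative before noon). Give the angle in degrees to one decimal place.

46.8°

Hour angle H = 15° × (14 − 12) = 30.00°.
cos θ_z = sin φ sin δ + cos φ cos δ cos H = (0.4274)(-0.1942) + (0.9041)(0.9810)(0.8660) = 0.6851.
θ_z = arccos(0.6851) = 46.76°.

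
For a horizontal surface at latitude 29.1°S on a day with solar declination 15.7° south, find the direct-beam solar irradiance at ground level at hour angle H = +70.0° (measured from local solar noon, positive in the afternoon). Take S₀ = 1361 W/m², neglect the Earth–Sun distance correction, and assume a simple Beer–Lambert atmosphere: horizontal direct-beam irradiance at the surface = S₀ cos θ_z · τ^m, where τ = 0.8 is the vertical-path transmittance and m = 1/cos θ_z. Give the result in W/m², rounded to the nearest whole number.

cos θ_z = sin(-29.1°) sin(-15.7°) + cos(-29.1°) cos(-15.7°) cos(70.00°) = 0.1316 + 0.2877 = 0.4193.
Air mass m = 1/cos θ_z = 1/0.4193 = 2.385; τ^m = 0.8^2.385 = 0.5873.
Surface direct beam = 1361 × 0.4193 × 0.5873 = 335.15 W/m².

335 W/m²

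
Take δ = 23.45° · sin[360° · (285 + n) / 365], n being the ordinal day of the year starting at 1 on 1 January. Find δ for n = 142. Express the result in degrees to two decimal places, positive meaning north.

360 × (285 + 142) / 365 = 421.151°; sin(421.151°) = 0.8759.
δ = 23.45 × 0.8759 = 20.540° ≈ +20.54°.

+20.54°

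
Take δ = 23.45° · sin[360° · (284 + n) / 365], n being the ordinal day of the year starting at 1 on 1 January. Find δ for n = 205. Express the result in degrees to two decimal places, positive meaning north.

+19.82°

360 × (284 + 205) / 365 = 482.301°; sin(482.301°) = 0.8453.
δ = 23.45 × 0.8453 = 19.822° ≈ +19.82°.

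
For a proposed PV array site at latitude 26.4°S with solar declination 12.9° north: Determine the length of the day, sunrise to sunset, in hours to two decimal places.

11.13 hours

The sunset hour angle satisfies cos H_s = −tan φ tan δ = 0.1137, giving H_s = 83.47°.
Day length = 2 H_s / 15° h⁻¹ = 166.94° / 15 = 11.129 h.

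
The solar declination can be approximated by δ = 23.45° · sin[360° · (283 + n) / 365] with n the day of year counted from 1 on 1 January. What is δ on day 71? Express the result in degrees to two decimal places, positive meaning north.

360 × (283 + 71) / 365 = 349.151°; sin(349.151°) = -0.1882.
δ = 23.45 × -0.1882 = -4.413° ≈ -4.41°.

-4.41°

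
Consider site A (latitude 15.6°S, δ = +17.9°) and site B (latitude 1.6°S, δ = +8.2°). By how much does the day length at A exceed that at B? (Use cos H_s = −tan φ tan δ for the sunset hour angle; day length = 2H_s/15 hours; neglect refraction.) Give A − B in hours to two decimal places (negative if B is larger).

A: H_s = arccos(−tan -15.6° · tan 17.9°) = 84.83°, so 2H_s/15 = 11.3107 h.
B: H_s = arccos(−tan -1.6° · tan 8.2°) = 89.77°, so 2H_s/15 = 11.9693 h.
A − B = 11.3107 − 11.9693 = -0.6586 h.

-0.66 h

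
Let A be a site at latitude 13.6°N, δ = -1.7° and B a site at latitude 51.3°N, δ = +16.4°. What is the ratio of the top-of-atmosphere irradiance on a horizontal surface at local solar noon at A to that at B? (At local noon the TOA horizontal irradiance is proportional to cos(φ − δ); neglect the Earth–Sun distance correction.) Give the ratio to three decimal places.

A: cos θ_z = cos(13.6° − (-1.7°)) = 0.9646.
B: cos θ_z = cos(51.3° − (16.4°)) = 0.8202.
Ratio A/B = 0.9646 / 0.8202 = 1.1761.

1.176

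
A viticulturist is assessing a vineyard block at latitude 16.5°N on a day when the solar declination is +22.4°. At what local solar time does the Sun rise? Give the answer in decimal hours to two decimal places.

5.53 h

cos H_s = −tan(16.5°) · tan(22.4°) = -0.1221, so H_s = arccos(-0.1221) = 97.01°.
Sunrise is at 12 − H_s/15 = 12 − 6.467 = 5.533 h local solar time.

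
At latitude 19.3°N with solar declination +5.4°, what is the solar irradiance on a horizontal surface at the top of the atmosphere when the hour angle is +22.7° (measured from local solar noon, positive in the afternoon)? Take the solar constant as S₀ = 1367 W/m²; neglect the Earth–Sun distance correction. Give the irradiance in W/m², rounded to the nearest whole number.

With φ = 19.3°, δ = 5.4°, H = 22.70°: sin φ sin δ = 0.0311, cos φ cos δ cos H = 0.8668, so cos θ_z = 0.8979.
Top-of-atmosphere irradiance = S₀ cos θ_z = 1367 × 0.8979 = 1227.43 W/m².

1227 W/m²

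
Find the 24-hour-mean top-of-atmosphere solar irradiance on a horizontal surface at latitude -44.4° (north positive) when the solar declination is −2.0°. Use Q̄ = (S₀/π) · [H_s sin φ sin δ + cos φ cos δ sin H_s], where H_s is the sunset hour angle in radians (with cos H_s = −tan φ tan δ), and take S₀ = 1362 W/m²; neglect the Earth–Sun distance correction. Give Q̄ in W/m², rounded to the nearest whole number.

The sunset hour angle satisfies cos H_s = −tan φ tan δ = -0.0342, giving H_s = 91.96°. In radians, H_s = 1.6050.
H_s sin φ sin δ = 1.6050 × -0.6997 × -0.0349 = 0.0392.
cos φ cos δ sin H_s = 0.7145 × 0.9994 × 0.9994 = 0.7136.
Q̄ = (1362/π) × (0.0392 + 0.7136) = 433.54 × 0.7528 = 326.37 W/m².

326 W/m²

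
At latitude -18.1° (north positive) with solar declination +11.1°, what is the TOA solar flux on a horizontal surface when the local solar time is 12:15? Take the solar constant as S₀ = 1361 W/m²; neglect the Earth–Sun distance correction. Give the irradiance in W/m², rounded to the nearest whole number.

1185 W/m²

Hour angle H = 15° × (12.25 − 12) = 3.75°.
cos θ_z = sin(-18.1°) sin(11.1°) + cos(-18.1°) cos(11.1°) cos(3.75°) = -0.0598 + 0.9307 = 0.8709.
Top-of-atmosphere irradiance = S₀ cos θ_z = 1361 × 0.8709 = 1185.29 W/m².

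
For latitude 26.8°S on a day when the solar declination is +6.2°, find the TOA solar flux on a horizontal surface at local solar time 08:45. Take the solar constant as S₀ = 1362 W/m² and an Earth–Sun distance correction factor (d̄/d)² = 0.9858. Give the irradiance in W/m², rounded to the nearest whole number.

720 W/m²

Hour angle H = 15° × (8.75 − 12) = -48.75°.
With φ = -26.8°, δ = 6.2°, H = -48.75°: sin φ sin δ = -0.0487, cos φ cos δ cos H = 0.5851, so cos θ_z = 0.5364.
Top-of-atmosphere irradiance = S₀ (d̄/d)² cos θ_z = 1362 × 0.9858 × 0.5364 = 720.20 W/m².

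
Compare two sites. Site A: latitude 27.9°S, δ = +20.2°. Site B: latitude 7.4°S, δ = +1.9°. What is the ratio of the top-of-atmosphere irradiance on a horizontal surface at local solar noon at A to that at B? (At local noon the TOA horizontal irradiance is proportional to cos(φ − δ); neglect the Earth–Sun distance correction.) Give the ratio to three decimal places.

0.677

A: cos θ_z = cos(-27.9° − (20.2°)) = 0.6678.
B: cos θ_z = cos(-7.4° − (1.9°)) = 0.9869.
Ratio A/B = 0.6678 / 0.9869 = 0.6767.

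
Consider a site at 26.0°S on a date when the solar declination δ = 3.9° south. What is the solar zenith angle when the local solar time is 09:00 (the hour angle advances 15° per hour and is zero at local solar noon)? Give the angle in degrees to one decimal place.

Hour angle H = 15° × (9 − 12) = -45.00°.
cos θ_z = sin(-26.0°) sin(-3.9°) + cos(-26.0°) cos(-3.9°) cos(-45.00°) = 0.0298 + 0.6341 = 0.6639.
θ_z = arccos(0.6639) = 48.40°.

48.4°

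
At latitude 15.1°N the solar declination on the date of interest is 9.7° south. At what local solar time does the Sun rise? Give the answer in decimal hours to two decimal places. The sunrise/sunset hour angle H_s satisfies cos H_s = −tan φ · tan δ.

6.18 h

cos H_s = −tan(15.1°) · tan(-9.7°) = 0.0461, so H_s = arccos(0.0461) = 87.36°.
Sunrise is at 12 − H_s/15 = 12 − 5.824 = 6.176 h local solar time.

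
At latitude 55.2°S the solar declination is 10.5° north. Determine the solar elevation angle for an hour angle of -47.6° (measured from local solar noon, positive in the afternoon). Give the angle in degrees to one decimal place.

cos θ_z = sin φ sin δ + cos φ cos δ cos H = (-0.8211)(0.1822) + (0.5707)(0.9833)(0.6743) = 0.2288.
θ_z = arccos(0.2288) = 76.77°, so the elevation is 90° − 76.77° = 13.23°.

13.2°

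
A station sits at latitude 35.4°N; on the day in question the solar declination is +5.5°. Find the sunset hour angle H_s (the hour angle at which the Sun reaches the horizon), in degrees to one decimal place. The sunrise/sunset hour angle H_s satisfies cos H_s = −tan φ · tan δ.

93.9°

−tan φ tan δ = −(0.7107)(0.0963) = -0.0684; H_s = arccos(-0.0684) = 93.92°.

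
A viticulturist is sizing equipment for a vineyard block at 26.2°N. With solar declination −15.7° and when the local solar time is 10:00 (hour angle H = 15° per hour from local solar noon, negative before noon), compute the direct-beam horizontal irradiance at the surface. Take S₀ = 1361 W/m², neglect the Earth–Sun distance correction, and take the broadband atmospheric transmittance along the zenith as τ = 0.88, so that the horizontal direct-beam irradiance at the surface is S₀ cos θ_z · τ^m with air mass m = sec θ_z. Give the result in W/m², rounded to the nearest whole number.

698 W/m²

Hour angle H = 15° × (10 − 12) = -30.00°.
With φ = 26.2°, δ = -15.7°, H = -30.00°: sin φ sin δ = -0.1195, cos φ cos δ cos H = 0.7481, so cos θ_z = 0.6286.
Air mass m = 1/cos θ_z = 1/0.6286 = 1.591; τ^m = 0.88^1.591 = 0.8160.
Surface direct beam = 1361 × 0.6286 × 0.8160 = 698.11 W/m².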